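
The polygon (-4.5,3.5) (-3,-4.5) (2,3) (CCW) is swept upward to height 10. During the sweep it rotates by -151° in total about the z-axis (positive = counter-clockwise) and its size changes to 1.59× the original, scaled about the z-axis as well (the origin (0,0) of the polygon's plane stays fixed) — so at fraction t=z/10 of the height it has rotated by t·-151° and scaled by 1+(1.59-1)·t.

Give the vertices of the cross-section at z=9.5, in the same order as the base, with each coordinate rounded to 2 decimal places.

Cross-section at z=9.5: (8.89,-0.21) (-0.42,8.43) (0.28,-5.62)

t = z/height = 9.5/10 = 0.95
s = 1 + (scale-1)·z/height = 1 + (1.59-1)·9.5/10 = 1.560500
θ = twist·z/height = -151°·9.5/10 = -143.4500° = -2.503675 rad
cos θ = -0.803337, sin θ = -0.595524 (intermediates below are computed at full precision and shown rounded to 5 d.p.)
v1: (-4.5,3.5) → rotate → (5.69935,-0.13182) → ×s → (8.89384,-0.20571) → (8.89,-0.21)
v2: (-3,-4.5) → rotate → (-0.26985,5.40159) → ×s → (-0.42109,8.42918) → (-0.42,8.43)
v3: (2,3) → rotate → (0.17990,-3.60106) → ×s → (0.28073,-5.61945) → (0.28,-5.62)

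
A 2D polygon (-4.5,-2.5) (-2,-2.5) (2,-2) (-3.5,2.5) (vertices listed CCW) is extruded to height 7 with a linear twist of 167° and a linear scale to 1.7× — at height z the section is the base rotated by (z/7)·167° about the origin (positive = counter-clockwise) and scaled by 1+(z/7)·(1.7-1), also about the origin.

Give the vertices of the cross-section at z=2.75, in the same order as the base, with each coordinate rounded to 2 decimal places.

Cross-section at z=2.75: (0.53,-6.54) (1.85,-3.64) (3.38,1.27) (-4.75,-2.75)

t = z/height = 2.75/7 = 0.392857
s = 1 + (scale-1)·z/height = 1 + (1.7-1)·2.75/7 = 1.275000
θ = twist·z/height = 167°·2.75/7 = 65.6071° = 1.145061 rad
cos θ = 0.412991, sin θ = 0.910735 (intermediates below are computed at full precision and shown rounded to 5 d.p.)
v1: (-4.5,-2.5) → rotate → (0.41838,-5.13079) → ×s → (0.53343,-6.54175) → (0.53,-6.54)
v2: (-2,-2.5) → rotate → (1.45086,-2.85395) → ×s → (1.84984,-3.63878) → (1.85,-3.64)
v3: (2,-2) → rotate → (2.64745,0.99549) → ×s → (3.37550,1.26925) → (3.38,1.27)
v4: (-3.5,2.5) → rotate → (-3.72231,-2.15510) → ×s → (-4.74594,-2.74775) → (-4.75,-2.75)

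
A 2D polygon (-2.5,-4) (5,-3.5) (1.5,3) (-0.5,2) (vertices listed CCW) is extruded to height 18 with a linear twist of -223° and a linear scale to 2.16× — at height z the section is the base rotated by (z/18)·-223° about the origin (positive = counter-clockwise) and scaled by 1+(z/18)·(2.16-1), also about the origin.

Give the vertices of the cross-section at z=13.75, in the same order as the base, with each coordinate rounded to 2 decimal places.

t = z/height = 13.75/18 = 0.763889
s = 1 + (scale-1)·z/height = 1 + (2.16-1)·13.75/18 = 1.886111
θ = twist·z/height = -223°·13.75/18 = -170.3472° = -2.973120 rad
cos θ = -0.985842, sin θ = -0.167677 (intermediates below are computed at full precision and shown rounded to 5 d.p.)
v1: (-2.5,-4) → rotate → (1.79390,4.36256) → ×s → (3.38349,8.22827) → (3.38,8.23)
v2: (5,-3.5) → rotate → (-5.51608,2.61206) → ×s → (-10.40394,4.92664) → (-10.40,4.93)
v3: (1.5,3) → rotate → (-0.97573,-3.20904) → ×s → (-1.84034,-6.05261) → (-1.84,-6.05)
v4: (-0.5,2) → rotate → (0.82827,-1.88785) → ×s → (1.56222,-3.56069) → (1.56,-3.56)

Cross-section at z=13.75: (3.38,8.23) (-10.40,4.93) (-1.84,-6.05) (1.56,-3.56)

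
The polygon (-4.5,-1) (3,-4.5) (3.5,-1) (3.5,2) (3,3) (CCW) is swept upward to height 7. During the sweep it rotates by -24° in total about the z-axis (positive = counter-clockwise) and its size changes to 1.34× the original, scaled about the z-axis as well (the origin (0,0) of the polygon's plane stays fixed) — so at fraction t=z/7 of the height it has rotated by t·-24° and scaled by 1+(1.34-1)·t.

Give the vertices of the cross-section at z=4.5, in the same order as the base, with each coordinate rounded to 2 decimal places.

t = z/height = 4.5/7 = 0.642857
s = 1 + (scale-1)·z/height = 1 + (1.34-1)·4.5/7 = 1.218571
θ = twist·z/height = -24°·4.5/7 = -15.4286° = -0.269279 rad
cos θ = 0.963963, sin θ = -0.266037 (intermediates below are computed at full precision and shown rounded to 5 d.p.)
v1: (-4.5,-1) → rotate → (-4.60387,0.23320) → ×s → (-5.61014,0.28417) → (-5.61,0.28)
v2: (3,-4.5) → rotate → (1.69472,-5.13594) → ×s → (2.06514,-6.25851) → (2.07,-6.26)
v3: (3.5,-1) → rotate → (3.10783,-1.89509) → ×s → (3.78712,-2.30930) → (3.79,-2.31)
v4: (3.5,2) → rotate → (3.90594,0.99680) → ×s → (4.75967,1.21467) → (4.76,1.21)
v5: (3,3) → rotate → (3.69000,2.09378) → ×s → (4.49653,2.55142) → (4.50,2.55)

Cross-section at z=4.5: (-5.61,0.28) (2.07,-6.26) (3.79,-2.31) (4.76,1.21) (4.50,2.55)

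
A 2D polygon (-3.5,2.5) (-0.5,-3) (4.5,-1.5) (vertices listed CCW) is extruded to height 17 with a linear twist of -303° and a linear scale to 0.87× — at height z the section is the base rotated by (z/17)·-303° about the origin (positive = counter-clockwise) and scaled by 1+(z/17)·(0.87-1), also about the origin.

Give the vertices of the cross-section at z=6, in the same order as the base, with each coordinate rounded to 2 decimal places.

Cross-section at z=6: (3.25,2.50) (-2.60,1.29) (-2.62,-3.69)

t = z/height = 6/17 = 0.352941
s = 1 + (scale-1)·z/height = 1 + (0.87-1)·6/17 = 0.954118
θ = twist·z/height = -303°·6/17 = -106.9412° = -1.866476 rad
cos θ = -0.291390, sin θ = -0.956604 (intermediates below are computed at full precision and shown rounded to 5 d.p.)
v1: (-3.5,2.5) → rotate → (3.41138,2.61964) → ×s → (3.25485,2.49945) → (3.25,2.50)
v2: (-0.5,-3) → rotate → (-2.72412,1.35247) → ×s → (-2.59913,1.29042) → (-2.60,1.29)
v3: (4.5,-1.5) → rotate → (-2.74616,-3.86764) → ×s → (-2.62016,-3.69018) → (-2.62,-3.69)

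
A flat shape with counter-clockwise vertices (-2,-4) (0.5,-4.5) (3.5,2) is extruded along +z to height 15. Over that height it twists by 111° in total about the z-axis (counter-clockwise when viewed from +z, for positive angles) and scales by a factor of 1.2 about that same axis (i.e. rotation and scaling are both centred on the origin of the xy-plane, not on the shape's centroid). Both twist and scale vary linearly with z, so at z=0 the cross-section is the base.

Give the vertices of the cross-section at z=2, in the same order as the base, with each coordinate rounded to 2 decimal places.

Cross-section at z=2: (-0.94,-4.49) (1.68,-4.34) (2.95,2.90)

t = z/height = 2/15 = 0.133333
s = 1 + (scale-1)·z/height = 1 + (1.2-1)·2/15 = 1.026667
θ = twist·z/height = 111°·2/15 = 14.8000° = 0.258309 rad
cos θ = 0.966823, sin θ = 0.255446 (intermediates below are computed at full precision and shown rounded to 5 d.p.)
v1: (-2,-4) → rotate → (-0.91186,-4.37819) → ×s → (-0.93618,-4.49494) → (-0.94,-4.49)
v2: (0.5,-4.5) → rotate → (1.63292,-4.22298) → ×s → (1.67646,-4.33560) → (1.68,-4.34)
v3: (3.5,2) → rotate → (2.87299,2.82771) → ×s → (2.94960,2.90311) → (2.95,2.90)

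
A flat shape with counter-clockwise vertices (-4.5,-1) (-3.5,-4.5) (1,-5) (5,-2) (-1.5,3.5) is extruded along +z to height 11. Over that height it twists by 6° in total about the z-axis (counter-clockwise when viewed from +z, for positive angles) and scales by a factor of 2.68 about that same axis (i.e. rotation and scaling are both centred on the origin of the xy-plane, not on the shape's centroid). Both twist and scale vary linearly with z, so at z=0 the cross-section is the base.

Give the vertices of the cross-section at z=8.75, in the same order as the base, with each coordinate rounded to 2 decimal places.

Cross-section at z=8.75: (-10.28,-3.20) (-7.27,-11.16) (3.30,-11.45) (12.03,-3.68) (-4.17,7.86)

t = z/height = 8.75/11 = 0.795455
s = 1 + (scale-1)·z/height = 1 + (2.68-1)·8.75/11 = 2.336364
θ = twist·z/height = 6°·8.75/11 = 4.7727° = 0.083300 rad
cos θ = 0.996533, sin θ = 0.083204 (intermediates below are computed at full precision and shown rounded to 5 d.p.)
v1: (-4.5,-1) → rotate → (-4.40119,-1.37095) → ×s → (-10.28279,-3.20303) → (-10.28,-3.20)
v2: (-3.5,-4.5) → rotate → (-3.11345,-4.77561) → ×s → (-7.27415,-11.15756) → (-7.27,-11.16)
v3: (1,-5) → rotate → (1.41255,-4.89946) → ×s → (3.30023,-11.44692) → (3.30,-11.45)
v4: (5,-2) → rotate → (5.14907,-1.57705) → ×s → (12.03010,-3.68456) → (12.03,-3.68)
v5: (-1.5,3.5) → rotate → (-1.78601,3.36306) → ×s → (-4.17277,7.85733) → (-4.17,7.86)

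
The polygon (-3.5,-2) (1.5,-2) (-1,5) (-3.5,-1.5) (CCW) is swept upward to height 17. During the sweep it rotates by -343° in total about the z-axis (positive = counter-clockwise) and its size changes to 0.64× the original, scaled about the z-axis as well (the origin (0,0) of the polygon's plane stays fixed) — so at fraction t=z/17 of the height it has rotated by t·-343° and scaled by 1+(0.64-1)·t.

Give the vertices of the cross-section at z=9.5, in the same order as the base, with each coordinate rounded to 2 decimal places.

Cross-section at z=9.5: (3.06,1.00) (-0.85,1.81) (-0.03,-4.07) (2.98,0.61)

t = z/height = 9.5/17 = 0.558824
s = 1 + (scale-1)·z/height = 1 + (0.64-1)·9.5/17 = 0.798824
θ = twist·z/height = -343°·9.5/17 = -191.6765° = -3.345386 rad
cos θ = -0.979306, sin θ = 0.202385 (intermediates below are computed at full precision and shown rounded to 5 d.p.)
v1: (-3.5,-2) → rotate → (3.83234,1.25026) → ×s → (3.06136,0.99874) → (3.06,1.00)
v2: (1.5,-2) → rotate → (-1.06419,2.26219) → ×s → (-0.85010,1.80709) → (-0.85,1.81)
v3: (-1,5) → rotate → (-0.03262,-5.09892) → ×s → (-0.02606,-4.07313) → (-0.03,-4.07)
v4: (-3.5,-1.5) → rotate → (3.73115,0.76061) → ×s → (2.98053,0.60759) → (2.98,0.61)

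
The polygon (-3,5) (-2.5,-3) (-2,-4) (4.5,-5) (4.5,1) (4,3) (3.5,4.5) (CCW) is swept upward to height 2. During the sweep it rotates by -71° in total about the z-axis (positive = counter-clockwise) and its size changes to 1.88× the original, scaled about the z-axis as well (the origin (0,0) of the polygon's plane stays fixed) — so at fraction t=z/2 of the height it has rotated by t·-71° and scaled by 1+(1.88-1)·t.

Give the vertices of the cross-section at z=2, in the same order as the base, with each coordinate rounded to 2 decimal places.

Cross-section at z=2: (7.05,8.39) (-6.86,2.61) (-8.33,1.11) (-6.13,-11.06) (4.53,-7.39) (7.78,-5.27) (10.14,-3.47)

t = z/height = 2/2 = 1
s = 1 + (scale-1)·z/height = 1 + (1.88-1)·2/2 = 1.880000
θ = twist·z/height = -71°·2/2 = -71.0000° = -1.239184 rad
cos θ = 0.325568, sin θ = -0.945519 (intermediates below are computed at full precision and shown rounded to 5 d.p.)
v1: (-3,5) → rotate → (3.75089,4.46440) → ×s → (7.05167,8.39307) → (7.05,8.39)
v2: (-2.5,-3) → rotate → (-3.65048,1.38709) → ×s → (-6.86290,2.60773) → (-6.86,2.61)
v3: (-2,-4) → rotate → (-4.43321,0.58876) → ×s → (-8.33444,1.10688) → (-8.33,1.11)
v4: (4.5,-5) → rotate → (-3.26254,-5.88267) → ×s → (-6.13357,-11.05943) → (-6.13,-11.06)
v5: (4.5,1) → rotate → (2.41058,-3.92927) → ×s → (4.53188,-7.38702) → (4.53,-7.39)
v6: (4,3) → rotate → (4.13883,-2.80537) → ×s → (7.78100,-5.27410) → (7.78,-5.27)
v7: (3.5,4.5) → rotate → (5.39432,-1.84426) → ×s → (10.14133,-3.46721) → (10.14,-3.47)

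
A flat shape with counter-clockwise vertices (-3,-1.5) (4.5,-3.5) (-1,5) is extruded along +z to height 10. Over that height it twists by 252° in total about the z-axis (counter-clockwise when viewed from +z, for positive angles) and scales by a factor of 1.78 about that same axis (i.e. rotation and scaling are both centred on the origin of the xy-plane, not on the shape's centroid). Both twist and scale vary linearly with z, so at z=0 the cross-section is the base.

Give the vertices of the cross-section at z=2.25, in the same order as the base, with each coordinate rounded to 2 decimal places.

Cross-section at z=2.25: (-0.46,-3.92) (6.34,2.16) (-5.56,2.24)

t = z/height = 2.25/10 = 0.225
s = 1 + (scale-1)·z/height = 1 + (1.78-1)·2.25/10 = 1.175500
θ = twist·z/height = 252°·2.25/10 = 56.7000° = 0.989602 rad
cos θ = 0.549023, sin θ = 0.835807 (intermediates below are computed at full precision and shown rounded to 5 d.p.)
v1: (-3,-1.5) → rotate → (-0.39336,-3.33096) → ×s → (-0.46239,-3.91554) → (-0.46,-3.92)
v2: (4.5,-3.5) → rotate → (5.39593,1.83955) → ×s → (6.34291,2.16239) → (6.34,2.16)
v3: (-1,5) → rotate → (-4.72806,1.90931) → ×s → (-5.55783,2.24439) → (-5.56,2.24)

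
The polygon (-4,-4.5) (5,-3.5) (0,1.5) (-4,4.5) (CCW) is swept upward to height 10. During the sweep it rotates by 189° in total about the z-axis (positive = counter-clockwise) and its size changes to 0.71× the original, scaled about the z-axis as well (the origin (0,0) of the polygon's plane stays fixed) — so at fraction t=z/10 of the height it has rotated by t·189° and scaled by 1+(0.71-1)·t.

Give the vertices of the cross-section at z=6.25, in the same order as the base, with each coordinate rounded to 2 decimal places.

Cross-section at z=6.25: (4.79,-1.15) (0.60,4.96) (-1.08,-0.58) (-1.71,-4.63)

t = z/height = 6.25/10 = 0.625
s = 1 + (scale-1)·z/height = 1 + (0.71-1)·6.25/10 = 0.818750
θ = twist·z/height = 189°·6.25/10 = 118.1250° = 2.061670 rad
cos θ = -0.471397, sin θ = 0.881921 (intermediates below are computed at full precision and shown rounded to 5 d.p.)
v1: (-4,-4.5) → rotate → (5.85423,-1.40640) → ×s → (4.79315,-1.15149) → (4.79,-1.15)
v2: (5,-3.5) → rotate → (0.72974,6.05949) → ×s → (0.59748,4.96121) → (0.60,4.96)
v3: (0,1.5) → rotate → (-1.32288,-0.70710) → ×s → (-1.08311,-0.57893) → (-1.08,-0.58)
v4: (-4,4.5) → rotate → (-2.08306,-5.64897) → ×s → (-1.70550,-4.62509) → (-1.71,-4.63)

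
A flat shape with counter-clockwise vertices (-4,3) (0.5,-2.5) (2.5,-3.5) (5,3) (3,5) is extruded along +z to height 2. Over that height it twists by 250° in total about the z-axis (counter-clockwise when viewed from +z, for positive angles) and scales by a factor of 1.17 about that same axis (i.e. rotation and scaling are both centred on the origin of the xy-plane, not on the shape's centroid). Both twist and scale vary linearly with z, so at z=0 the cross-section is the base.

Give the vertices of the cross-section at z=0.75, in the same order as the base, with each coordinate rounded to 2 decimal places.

Cross-section at z=0.75: (-2.91,-4.45) (2.62,0.70) (3.54,2.90) (-3.53,5.10) (-5.52,2.84)

t = z/height = 0.75/2 = 0.375
s = 1 + (scale-1)·z/height = 1 + (1.17-1)·0.75/2 = 1.063750
θ = twist·z/height = 250°·0.75/2 = 93.7500° = 1.636246 rad
cos θ = -0.065403, sin θ = 0.997859 (intermediates below are computed at full precision and shown rounded to 5 d.p.)
v1: (-4,3) → rotate → (-2.73196,-4.18765) → ×s → (-2.90613,-4.45461) → (-2.91,-4.45)
v2: (0.5,-2.5) → rotate → (2.46195,0.66244) → ×s → (2.61889,0.70467) → (2.62,0.70)
v3: (2.5,-3.5) → rotate → (3.32900,2.72356) → ×s → (3.54122,2.89719) → (3.54,2.90)
v4: (5,3) → rotate → (-3.32059,4.79309) → ×s → (-3.53228,5.09864) → (-3.53,5.10)
v5: (3,5) → rotate → (-5.18550,2.66656) → ×s → (-5.51608,2.83655) → (-5.52,2.84)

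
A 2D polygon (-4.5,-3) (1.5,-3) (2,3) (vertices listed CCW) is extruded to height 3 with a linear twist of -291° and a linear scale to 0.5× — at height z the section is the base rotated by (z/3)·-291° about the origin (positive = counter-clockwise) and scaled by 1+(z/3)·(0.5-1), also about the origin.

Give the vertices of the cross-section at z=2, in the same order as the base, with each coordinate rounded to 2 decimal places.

Cross-section at z=2: (3.39,1.21) (-0.49,2.18) (-1.78,-1.62)

t = z/height = 2/3 = 0.666667
s = 1 + (scale-1)·z/height = 1 + (0.5-1)·2/3 = 0.666667
θ = twist·z/height = -291°·2/3 = -194.0000° = -3.385939 rad
cos θ = -0.970296, sin θ = 0.241922 (intermediates below are computed at full precision and shown rounded to 5 d.p.)
v1: (-4.5,-3) → rotate → (5.09210,1.82224) → ×s → (3.39473,1.21483) → (3.39,1.21)
v2: (1.5,-3) → rotate → (-0.72968,3.27377) → ×s → (-0.48645,2.18251) → (-0.49,2.18)
v3: (2,3) → rotate → (-2.66636,-2.42704) → ×s → (-1.77757,-1.61803) → (-1.78,-1.62)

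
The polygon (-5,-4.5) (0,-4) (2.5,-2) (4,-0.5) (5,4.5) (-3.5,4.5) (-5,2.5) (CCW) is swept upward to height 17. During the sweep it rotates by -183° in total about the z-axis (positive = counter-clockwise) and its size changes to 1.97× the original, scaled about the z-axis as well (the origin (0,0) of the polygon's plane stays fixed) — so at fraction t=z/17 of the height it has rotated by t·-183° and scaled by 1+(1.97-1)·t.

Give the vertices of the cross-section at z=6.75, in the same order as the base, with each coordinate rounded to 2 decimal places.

t = z/height = 6.75/17 = 0.397059
s = 1 + (scale-1)·z/height = 1 + (1.97-1)·6.75/17 = 1.385147
θ = twist·z/height = -183°·6.75/17 = -72.6618° = -1.268187 rad
cos θ = 0.298012, sin θ = -0.954562 (intermediates below are computed at full precision and shown rounded to 5 d.p.)
v1: (-5,-4.5) → rotate → (-5.78559,3.43176) → ×s → (-8.01389,4.75349) → (-8.01,4.75)
v2: (0,-4) → rotate → (-3.81825,-1.19205) → ×s → (-5.28884,-1.65116) → (-5.29,-1.65)
v3: (2.5,-2) → rotate → (-1.16409,-2.98243) → ×s → (-1.61244,-4.13110) → (-1.61,-4.13)
v4: (4,-0.5) → rotate → (0.71477,-3.96725) → ×s → (0.99006,-5.49523) → (0.99,-5.50)
v5: (5,4.5) → rotate → (5.78559,-3.43176) → ×s → (8.01389,-4.75349) → (8.01,-4.75)
v6: (-3.5,4.5) → rotate → (3.25249,4.68202) → ×s → (4.50517,6.48529) → (4.51,6.49)
v7: (-5,2.5) → rotate → (0.89635,5.51784) → ×s → (1.24157,7.64302) → (1.24,7.64)

Cross-section at z=6.75: (-8.01,4.75) (-5.29,-1.65) (-1.61,-4.13) (0.99,-5.50) (8.01,-4.75) (4.51,6.49) (1.24,7.64)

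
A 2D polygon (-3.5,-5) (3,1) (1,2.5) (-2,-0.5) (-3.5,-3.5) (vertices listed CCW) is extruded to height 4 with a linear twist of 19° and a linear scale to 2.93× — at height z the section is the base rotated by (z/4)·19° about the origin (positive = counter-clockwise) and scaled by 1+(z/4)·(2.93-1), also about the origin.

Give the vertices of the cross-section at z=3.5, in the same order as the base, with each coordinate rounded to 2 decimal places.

Cross-section at z=3.5: (-5.17,-15.57) (6.96,4.88) (0.65,7.21) (-4.77,-2.83) (-6.32,-11.71)

t = z/height = 3.5/4 = 0.875
s = 1 + (scale-1)·z/height = 1 + (2.93-1)·3.5/4 = 2.688750
θ = twist·z/height = 19°·3.5/4 = 16.6250° = 0.290161 rad
cos θ = 0.958198, sin θ = 0.286106 (intermediates below are computed at full precision and shown rounded to 5 d.p.)
v1: (-3.5,-5) → rotate → (-1.92316,-5.79236) → ×s → (-5.17090,-15.57421) → (-5.17,-15.57)
v2: (3,1) → rotate → (2.58849,1.81652) → ×s → (6.95979,4.88416) → (6.96,4.88)
v3: (1,2.5) → rotate → (0.24293,2.68160) → ×s → (0.65318,7.21015) → (0.65,7.21)
v4: (-2,-0.5) → rotate → (-1.77334,-1.05131) → ×s → (-4.76807,-2.82671) → (-4.77,-2.83)
v5: (-3.5,-3.5) → rotate → (-2.35232,-4.35507) → ×s → (-6.32480,-11.70968) → (-6.32,-11.71)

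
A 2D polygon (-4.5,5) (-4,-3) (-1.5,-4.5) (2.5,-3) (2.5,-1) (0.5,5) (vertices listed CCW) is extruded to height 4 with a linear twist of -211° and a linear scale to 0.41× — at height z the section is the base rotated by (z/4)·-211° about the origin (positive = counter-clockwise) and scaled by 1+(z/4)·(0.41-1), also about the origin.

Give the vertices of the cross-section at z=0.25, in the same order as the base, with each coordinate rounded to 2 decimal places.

t = z/height = 0.25/4 = 0.0625
s = 1 + (scale-1)·z/height = 1 + (0.41-1)·0.25/4 = 0.963125
θ = twist·z/height = -211°·0.25/4 = -13.1875° = -0.230165 rad
cos θ = 0.973629, sin θ = -0.228138 (intermediates below are computed at full precision and shown rounded to 5 d.p.)
v1: (-4.5,5) → rotate → (-3.24064,5.89477) → ×s → (-3.12114,5.67740) → (-3.12,5.68)
v2: (-4,-3) → rotate → (-4.57893,-2.00833) → ×s → (-4.41008,-1.93427) → (-4.41,-1.93)
v3: (-1.5,-4.5) → rotate → (-2.48707,-4.03912) → ×s → (-2.39536,-3.89018) → (-2.40,-3.89)
v4: (2.5,-3) → rotate → (1.74966,-3.49123) → ×s → (1.68514,-3.36249) → (1.69,-3.36)
v5: (2.5,-1) → rotate → (2.20593,-1.54397) → ×s → (2.12459,-1.48704) → (2.12,-1.49)
v6: (0.5,5) → rotate → (1.62751,4.75407) → ×s → (1.56749,4.57877) → (1.57,4.58)

Cross-section at z=0.25: (-3.12,5.68) (-4.41,-1.93) (-2.40,-3.89) (1.69,-3.36) (2.12,-1.49) (1.57,4.58)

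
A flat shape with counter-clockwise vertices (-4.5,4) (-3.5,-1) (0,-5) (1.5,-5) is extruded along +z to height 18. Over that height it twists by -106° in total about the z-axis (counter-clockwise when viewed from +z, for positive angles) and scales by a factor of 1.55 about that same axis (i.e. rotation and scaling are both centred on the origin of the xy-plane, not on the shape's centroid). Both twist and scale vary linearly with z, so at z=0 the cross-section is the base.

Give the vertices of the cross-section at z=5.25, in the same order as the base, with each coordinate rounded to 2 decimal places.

t = z/height = 5.25/18 = 0.291667
s = 1 + (scale-1)·z/height = 1 + (1.55-1)·5.25/18 = 1.160417
θ = twist·z/height = -106°·5.25/18 = -30.9167° = -0.539598 rad
cos θ = 0.857915, sin θ = -0.513791 (intermediates below are computed at full precision and shown rounded to 5 d.p.)
v1: (-4.5,4) → rotate → (-1.80546,5.74372) → ×s → (-2.09508,6.66511) → (-2.10,6.67)
v2: (-3.5,-1) → rotate → (-3.51650,0.94035) → ×s → (-4.08060,1.09120) → (-4.08,1.09)
v3: (0,-5) → rotate → (-2.56895,-4.28958) → ×s → (-2.98106,-4.97770) → (-2.98,-4.98)
v4: (1.5,-5) → rotate → (-1.28208,-5.06026) → ×s → (-1.48775,-5.87201) → (-1.49,-5.87)

Cross-section at z=5.25: (-2.10,6.67) (-4.08,1.09) (-2.98,-4.98) (-1.49,-5.87)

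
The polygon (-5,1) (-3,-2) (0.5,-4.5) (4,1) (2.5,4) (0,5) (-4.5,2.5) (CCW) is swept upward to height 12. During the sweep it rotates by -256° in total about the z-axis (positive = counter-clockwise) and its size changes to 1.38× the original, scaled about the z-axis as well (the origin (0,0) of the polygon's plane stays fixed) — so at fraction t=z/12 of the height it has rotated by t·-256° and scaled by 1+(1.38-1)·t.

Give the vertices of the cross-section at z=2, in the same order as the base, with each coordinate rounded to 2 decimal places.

t = z/height = 2/12 = 0.166667
s = 1 + (scale-1)·z/height = 1 + (1.38-1)·2/12 = 1.063333
θ = twist·z/height = -256°·2/12 = -42.6667° = -0.744674 rad
cos θ = 0.735309, sin θ = -0.677732 (intermediates below are computed at full precision and shown rounded to 5 d.p.)
v1: (-5,1) → rotate → (-2.99881,4.12397) → ×s → (-3.18874,4.38515) → (-3.19,4.39)
v2: (-3,-2) → rotate → (-3.56139,0.56258) → ×s → (-3.78695,0.59821) → (-3.79,0.60)
v3: (0.5,-4.5) → rotate → (-2.68214,-3.64776) → ×s → (-2.85201,-3.87878) → (-2.85,-3.88)
v4: (4,1) → rotate → (3.61897,-1.97562) → ×s → (3.84817,-2.10074) → (3.85,-2.10)
v5: (2.5,4) → rotate → (4.54920,1.24691) → ×s → (4.83732,1.32588) → (4.84,1.33)
v6: (0,5) → rotate → (3.38866,3.67655) → ×s → (3.60328,3.90939) → (3.60,3.91)
v7: (-4.5,2.5) → rotate → (-1.61456,4.88807) → ×s → (-1.71682,5.19764) → (-1.72,5.20)

Cross-section at z=2: (-3.19,4.39) (-3.79,0.60) (-2.85,-3.88) (3.85,-2.10) (4.84,1.33) (3.60,3.91) (-1.72,5.20)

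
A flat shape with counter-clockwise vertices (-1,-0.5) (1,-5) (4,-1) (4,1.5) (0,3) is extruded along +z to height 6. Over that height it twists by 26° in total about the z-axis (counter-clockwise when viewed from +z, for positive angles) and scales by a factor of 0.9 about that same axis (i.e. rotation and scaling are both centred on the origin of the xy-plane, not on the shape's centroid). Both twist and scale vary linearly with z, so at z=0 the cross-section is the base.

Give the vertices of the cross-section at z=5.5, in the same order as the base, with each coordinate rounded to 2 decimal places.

Cross-section at z=5.5: (-0.65,-0.78) (2.67,-3.79) (3.69,0.64) (2.77,2.71) (-1.10,2.49)

t = z/height = 5.5/6 = 0.916667
s = 1 + (scale-1)·z/height = 1 + (0.9-1)·5.5/6 = 0.908333
θ = twist·z/height = 26°·5.5/6 = 23.8333° = 0.415970 rad
cos θ = 0.914725, sin θ = 0.404078 (intermediates below are computed at full precision and shown rounded to 5 d.p.)
v1: (-1,-0.5) → rotate → (-0.71269,-0.86144) → ×s → (-0.64736,-0.78247) → (-0.65,-0.78)
v2: (1,-5) → rotate → (2.93511,-4.16955) → ×s → (2.66606,-3.78734) → (2.67,-3.79)
v3: (4,-1) → rotate → (4.06298,0.70159) → ×s → (3.69054,0.63727) → (3.69,0.64)
v4: (4,1.5) → rotate → (3.05278,2.98840) → ×s → (2.77294,2.71446) → (2.77,2.71)
v5: (0,3) → rotate → (-1.21223,2.74417) → ×s → (-1.10111,2.49262) → (-1.10,2.49)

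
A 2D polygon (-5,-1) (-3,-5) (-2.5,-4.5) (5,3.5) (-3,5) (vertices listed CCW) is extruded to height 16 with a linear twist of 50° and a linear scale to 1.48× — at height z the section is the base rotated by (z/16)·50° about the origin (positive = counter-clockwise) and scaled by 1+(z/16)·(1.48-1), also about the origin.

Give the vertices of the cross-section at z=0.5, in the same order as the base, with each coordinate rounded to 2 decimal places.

t = z/height = 0.5/16 = 0.03125
s = 1 + (scale-1)·z/height = 1 + (1.48-1)·0.5/16 = 1.015000
θ = twist·z/height = 50°·0.5/16 = 1.5625° = 0.027271 rad
cos θ = 0.999628, sin θ = 0.027267 (intermediates below are computed at full precision and shown rounded to 5 d.p.)
v1: (-5,-1) → rotate → (-4.97087,-1.13597) → ×s → (-5.04544,-1.15300) → (-5.05,-1.15)
v2: (-3,-5) → rotate → (-2.86255,-5.07994) → ×s → (-2.90549,-5.15614) → (-2.91,-5.16)
v3: (-2.5,-4.5) → rotate → (-2.37637,-4.56650) → ×s → (-2.41201,-4.63499) → (-2.41,-4.63)
v4: (5,3.5) → rotate → (4.90271,3.63504) → ×s → (4.97625,3.68956) → (4.98,3.69)
v5: (-3,5) → rotate → (-3.13522,4.91634) → ×s → (-3.18225,4.99008) → (-3.18,4.99)

Cross-section at z=0.5: (-5.05,-1.15) (-2.91,-5.16) (-2.41,-4.63) (4.98,3.69) (-3.18,4.99)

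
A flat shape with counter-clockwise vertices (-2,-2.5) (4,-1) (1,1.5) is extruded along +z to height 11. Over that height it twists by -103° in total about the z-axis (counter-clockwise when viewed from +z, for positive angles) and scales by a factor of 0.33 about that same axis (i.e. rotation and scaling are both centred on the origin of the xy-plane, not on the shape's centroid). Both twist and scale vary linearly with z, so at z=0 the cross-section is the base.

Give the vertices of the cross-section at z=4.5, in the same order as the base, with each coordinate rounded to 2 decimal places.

Cross-section at z=4.5: (-2.29,-0.37) (1.67,-2.49) (1.27,0.32)

t = z/height = 4.5/11 = 0.409091
s = 1 + (scale-1)·z/height = 1 + (0.33-1)·4.5/11 = 0.725909
θ = twist·z/height = -103°·4.5/11 = -42.1364° = -0.735418 rad
cos θ = 0.741550, sin θ = -0.670897 (intermediates below are computed at full precision and shown rounded to 5 d.p.)
v1: (-2,-2.5) → rotate → (-3.16034,-0.51208) → ×s → (-2.29412,-0.37172) → (-2.29,-0.37)
v2: (4,-1) → rotate → (2.29530,-3.42514) → ×s → (1.66618,-2.48634) → (1.67,-2.49)
v3: (1,1.5) → rotate → (1.74790,0.44143) → ×s → (1.26881,0.32044) → (1.27,0.32)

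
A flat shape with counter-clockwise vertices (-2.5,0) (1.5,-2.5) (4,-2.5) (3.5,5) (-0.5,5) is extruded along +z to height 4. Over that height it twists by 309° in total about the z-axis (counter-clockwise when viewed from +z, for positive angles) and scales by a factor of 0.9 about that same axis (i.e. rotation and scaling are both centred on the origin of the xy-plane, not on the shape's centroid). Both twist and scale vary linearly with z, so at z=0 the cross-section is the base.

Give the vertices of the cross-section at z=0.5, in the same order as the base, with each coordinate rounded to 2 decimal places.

t = z/height = 0.5/4 = 0.125
s = 1 + (scale-1)·z/height = 1 + (0.9-1)·0.5/4 = 0.987500
θ = twist·z/height = 309°·0.5/4 = 38.6250° = 0.674133 rad
cos θ = 0.781248, sin θ = 0.624221 (intermediates below are computed at full precision and shown rounded to 5 d.p.)
v1: (-2.5,0) → rotate → (-1.95312,-1.56055) → ×s → (-1.92871,-1.54104) → (-1.93,-1.54)
v2: (1.5,-2.5) → rotate → (2.73242,-1.01679) → ×s → (2.69827,-1.00408) → (2.70,-1.00)
v3: (4,-2.5) → rotate → (4.68554,0.54376) → ×s → (4.62697,0.53696) → (4.63,0.54)
v4: (3.5,5) → rotate → (-0.38673,6.09101) → ×s → (-0.38190,6.01488) → (-0.38,6.01)
v5: (-0.5,5) → rotate → (-3.51173,3.59413) → ×s → (-3.46783,3.54920) → (-3.47,3.55)

Cross-section at z=0.5: (-1.93,-1.54) (2.70,-1.00) (4.63,0.54) (-0.38,6.01) (-3.47,3.55)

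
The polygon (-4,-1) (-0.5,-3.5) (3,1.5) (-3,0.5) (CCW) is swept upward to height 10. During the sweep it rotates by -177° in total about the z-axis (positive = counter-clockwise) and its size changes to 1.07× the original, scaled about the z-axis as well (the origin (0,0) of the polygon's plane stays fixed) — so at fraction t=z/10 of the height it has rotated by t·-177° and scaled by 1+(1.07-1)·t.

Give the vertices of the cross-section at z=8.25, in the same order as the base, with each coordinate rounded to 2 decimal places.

Cross-section at z=8.25: (2.92,3.24) (-1.63,3.37) (-1.74,-3.09) (2.93,1.33)

t = z/height = 8.25/10 = 0.825
s = 1 + (scale-1)·z/height = 1 + (1.07-1)·8.25/10 = 1.057750
θ = twist·z/height = -177°·8.25/10 = -146.0250° = -2.548617 rad
cos θ = -0.829281, sin θ = -0.558831 (intermediates below are computed at full precision and shown rounded to 5 d.p.)
v1: (-4,-1) → rotate → (2.75829,3.06461) → ×s → (2.91759,3.24159) → (2.92,3.24)
v2: (-0.5,-3.5) → rotate → (-1.54127,3.18190) → ×s → (-1.63028,3.36566) → (-1.63,3.37)
v3: (3,1.5) → rotate → (-1.64960,-2.92042) → ×s → (-1.74486,-3.08907) → (-1.74,-3.09)
v4: (-3,0.5) → rotate → (2.76726,1.26185) → ×s → (2.92707,1.33472) → (2.93,1.33)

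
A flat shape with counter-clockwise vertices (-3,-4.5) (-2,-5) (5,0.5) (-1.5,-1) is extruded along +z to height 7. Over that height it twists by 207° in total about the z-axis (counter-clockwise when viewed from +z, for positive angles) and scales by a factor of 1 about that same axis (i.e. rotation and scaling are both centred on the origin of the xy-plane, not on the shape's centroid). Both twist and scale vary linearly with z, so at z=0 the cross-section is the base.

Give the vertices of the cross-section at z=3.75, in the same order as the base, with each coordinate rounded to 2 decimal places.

t = z/height = 3.75/7 = 0.535714
s = 1 + (scale-1)·z/height = 1 + (1-1)·3.75/7 = 1.000000
θ = twist·z/height = 207°·3.75/7 = 110.8929° = 1.935445 rad
cos θ = -0.356622, sin θ = 0.934249 (intermediates below are computed at full precision and shown rounded to 5 d.p.)
v1: (-3,-4.5) → rotate → (5.27398,-1.19795) → ×s → (5.27398,-1.19795) → (5.27,-1.20)
v2: (-2,-5) → rotate → (5.38449,-0.08539) → ×s → (5.38449,-0.08539) → (5.38,-0.09)
v3: (5,0.5) → rotate → (-2.25023,4.49293) → ×s → (-2.25023,4.49293) → (-2.25,4.49)
v4: (-1.5,-1) → rotate → (1.46918,-1.04475) → ×s → (1.46918,-1.04475) → (1.47,-1.04)

Cross-section at z=3.75: (5.27,-1.20) (5.38,-0.09) (-2.25,4.49) (1.47,-1.04)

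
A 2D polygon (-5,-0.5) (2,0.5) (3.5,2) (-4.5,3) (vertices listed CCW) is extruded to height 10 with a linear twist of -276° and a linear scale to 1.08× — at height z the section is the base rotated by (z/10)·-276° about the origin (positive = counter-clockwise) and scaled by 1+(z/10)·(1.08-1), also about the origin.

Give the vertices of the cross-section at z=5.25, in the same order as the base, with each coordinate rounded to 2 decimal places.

t = z/height = 5.25/10 = 0.525
s = 1 + (scale-1)·z/height = 1 + (1.08-1)·5.25/10 = 1.042000
θ = twist·z/height = -276°·5.25/10 = -144.9000° = -2.528982 rad
cos θ = -0.818150, sin θ = -0.575005 (intermediates below are computed at full precision and shown rounded to 5 d.p.)
v1: (-5,-0.5) → rotate → (3.80325,3.28410) → ×s → (3.96298,3.42203) → (3.96,3.42)
v2: (2,0.5) → rotate → (-1.34880,-1.55909) → ×s → (-1.40545,-1.62457) → (-1.41,-1.62)
v3: (3.5,2) → rotate → (-1.71351,-3.64882) → ×s → (-1.78548,-3.80207) → (-1.79,-3.80)
v4: (-4.5,3) → rotate → (5.40669,0.13307) → ×s → (5.63377,0.13866) → (5.63,0.14)

Cross-section at z=5.25: (3.96,3.42) (-1.41,-1.62) (-1.79,-3.80) (5.63,0.14)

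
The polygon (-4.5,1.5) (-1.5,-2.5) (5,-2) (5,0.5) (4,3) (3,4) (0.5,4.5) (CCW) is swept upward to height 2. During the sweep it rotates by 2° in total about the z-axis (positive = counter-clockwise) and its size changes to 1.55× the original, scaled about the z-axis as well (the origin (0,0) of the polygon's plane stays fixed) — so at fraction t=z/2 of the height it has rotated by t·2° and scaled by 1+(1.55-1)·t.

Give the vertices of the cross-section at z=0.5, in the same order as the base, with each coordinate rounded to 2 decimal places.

Cross-section at z=0.5: (-5.13,1.66) (-1.68,-2.86) (5.71,-2.23) (5.68,0.62) (4.52,3.45) (3.37,4.58) (0.52,5.12)

t = z/height = 0.5/2 = 0.25
s = 1 + (scale-1)·z/height = 1 + (1.55-1)·0.5/2 = 1.137500
θ = twist·z/height = 2°·0.5/2 = 0.5000° = 0.008727 rad
cos θ = 0.999962, sin θ = 0.008727 (intermediates below are computed at full precision and shown rounded to 5 d.p.)
v1: (-4.5,1.5) → rotate → (-4.51292,1.46067) → ×s → (-5.13344,1.66152) → (-5.13,1.66)
v2: (-1.5,-2.5) → rotate → (-1.47813,-2.51299) → ×s → (-1.68137,-2.85853) → (-1.68,-2.86)
v3: (5,-2) → rotate → (5.01726,-1.95629) → ×s → (5.70714,-2.22528) → (5.71,-2.23)
v4: (5,0.5) → rotate → (4.99545,0.54361) → ×s → (5.68232,0.61836) → (5.68,0.62)
v5: (4,3) → rotate → (3.97367,3.03479) → ×s → (4.52005,3.45208) → (4.52,3.45)
v6: (3,4) → rotate → (2.96498,4.02603) → ×s → (3.37266,4.57961) → (3.37,4.58)
v7: (0.5,4.5) → rotate → (0.46071,4.50419) → ×s → (0.52406,5.12352) → (0.52,5.12)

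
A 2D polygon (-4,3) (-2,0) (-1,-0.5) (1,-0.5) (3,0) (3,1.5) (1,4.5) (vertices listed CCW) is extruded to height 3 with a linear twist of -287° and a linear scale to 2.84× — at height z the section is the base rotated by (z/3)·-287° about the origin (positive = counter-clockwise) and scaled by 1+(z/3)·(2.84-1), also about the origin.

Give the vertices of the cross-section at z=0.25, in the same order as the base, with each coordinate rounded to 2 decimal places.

t = z/height = 0.25/3 = 0.0833333
s = 1 + (scale-1)·z/height = 1 + (2.84-1)·0.25/3 = 1.153333
θ = twist·z/height = -287°·0.25/3 = -23.9167° = -0.417425 rad
cos θ = 0.914136, sin θ = -0.405408 (intermediates below are computed at full precision and shown rounded to 5 d.p.)
v1: (-4,3) → rotate → (-2.44032,4.36404) → ×s → (-2.81450,5.03319) → (-2.81,5.03)
v2: (-2,0) → rotate → (-1.82827,0.81082) → ×s → (-2.10861,0.93514) → (-2.11,0.94)
v3: (-1,-0.5) → rotate → (-1.11684,-0.05166) → ×s → (-1.28809,-0.05958) → (-1.29,-0.06)
v4: (1,-0.5) → rotate → (0.71143,-0.86248) → ×s → (0.82052,-0.99472) → (0.82,-0.99)
v5: (3,0) → rotate → (2.74241,-1.21622) → ×s → (3.16291,-1.40271) → (3.16,-1.40)
v6: (3,1.5) → rotate → (3.35052,0.15498) → ×s → (3.86427,0.17875) → (3.86,0.18)
v7: (1,4.5) → rotate → (2.73847,3.70820) → ×s → (3.15837,4.27680) → (3.16,4.28)

Cross-section at z=0.25: (-2.81,5.03) (-2.11,0.94) (-1.29,-0.06) (0.82,-0.99) (3.16,-1.40) (3.86,0.18) (3.16,4.28)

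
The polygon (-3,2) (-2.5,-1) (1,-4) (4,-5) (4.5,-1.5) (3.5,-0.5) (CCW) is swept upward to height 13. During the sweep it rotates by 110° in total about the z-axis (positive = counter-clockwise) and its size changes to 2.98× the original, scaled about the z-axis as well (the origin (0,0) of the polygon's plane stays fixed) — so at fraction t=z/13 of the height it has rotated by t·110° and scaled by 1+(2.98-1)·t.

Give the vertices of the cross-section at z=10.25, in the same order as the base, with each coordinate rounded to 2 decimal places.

Cross-section at z=10.25: (-5.55,-7.38) (2.19,-6.54) (10.37,1.97) (13.37,9.50) (4.49,11.29) (1.79,8.88)

t = z/height = 10.25/13 = 0.788462
s = 1 + (scale-1)·z/height = 1 + (2.98-1)·10.25/13 = 2.561154
θ = twist·z/height = 110°·10.25/13 = 86.7308° = 1.513737 rad
cos θ = 0.057028, sin θ = 0.998373 (intermediates below are computed at full precision and shown rounded to 5 d.p.)
v1: (-3,2) → rotate → (-2.16783,-2.88106) → ×s → (-5.55214,-7.37884) → (-5.55,-7.38)
v2: (-2.5,-1) → rotate → (0.85580,-2.55296) → ×s → (2.19184,-6.53852) → (2.19,-6.54)
v3: (1,-4) → rotate → (4.05052,0.77026) → ×s → (10.37400,1.97276) → (10.37,1.97)
v4: (4,-5) → rotate → (5.21997,3.70835) → ×s → (13.36916,9.49766) → (13.37,9.50)
v5: (4.5,-1.5) → rotate → (1.75418,4.40713) → ×s → (4.49274,11.28735) → (4.49,11.29)
v6: (3.5,-0.5) → rotate → (0.69878,3.46579) → ×s → (1.78969,8.87642) → (1.79,8.88)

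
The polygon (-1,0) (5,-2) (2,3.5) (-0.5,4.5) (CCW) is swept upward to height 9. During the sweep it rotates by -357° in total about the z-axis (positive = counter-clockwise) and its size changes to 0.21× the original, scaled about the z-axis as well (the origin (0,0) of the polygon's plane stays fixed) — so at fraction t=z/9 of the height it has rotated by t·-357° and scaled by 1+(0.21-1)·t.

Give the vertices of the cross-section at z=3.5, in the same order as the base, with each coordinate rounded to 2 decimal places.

Cross-section at z=3.5: (0.52,0.46) (-3.52,-1.24) (0.55,-2.74) (2.31,-2.12)

t = z/height = 3.5/9 = 0.388889
s = 1 + (scale-1)·z/height = 1 + (0.21-1)·3.5/9 = 0.692778
θ = twist·z/height = -357°·3.5/9 = -138.8333° = -2.423099 rad
cos θ = -0.752798, sin θ = -0.658252 (intermediates below are computed at full precision and shown rounded to 5 d.p.)
v1: (-1,0) → rotate → (0.75280,0.65825) → ×s → (0.52152,0.45602) → (0.52,0.46)
v2: (5,-2) → rotate → (-5.08049,-1.78566) → ×s → (-3.51965,-1.23707) → (-3.52,-1.24)
v3: (2,3.5) → rotate → (0.79828,-3.95130) → ×s → (0.55303,-2.73737) → (0.55,-2.74)
v4: (-0.5,4.5) → rotate → (3.33853,-3.05847) → ×s → (2.31286,-2.11884) → (2.31,-2.12)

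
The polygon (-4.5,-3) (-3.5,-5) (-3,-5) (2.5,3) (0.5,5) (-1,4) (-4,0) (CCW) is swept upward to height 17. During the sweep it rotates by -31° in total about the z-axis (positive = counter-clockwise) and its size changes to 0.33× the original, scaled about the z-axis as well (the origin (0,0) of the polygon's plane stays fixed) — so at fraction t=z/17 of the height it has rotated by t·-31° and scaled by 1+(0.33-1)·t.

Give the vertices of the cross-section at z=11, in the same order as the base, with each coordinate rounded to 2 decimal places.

Cross-section at z=11: (-2.98,-0.72) (-2.83,-1.98) (-2.57,-2.08) (1.91,1.11) (1.24,2.56) (0.25,2.32) (-2.13,0.78)

t = z/height = 11/17 = 0.647059
s = 1 + (scale-1)·z/height = 1 + (0.33-1)·11/17 = 0.566471
θ = twist·z/height = -31°·11/17 = -20.0588° = -0.350093 rad
cos θ = 0.939341, sin θ = -0.342985 (intermediates below are computed at full precision and shown rounded to 5 d.p.)
v1: (-4.5,-3) → rotate → (-5.25599,-1.27459) → ×s → (-2.97736,-0.72202) → (-2.98,-0.72)
v2: (-3.5,-5) → rotate → (-5.00262,-3.49626) → ×s → (-2.83384,-1.98053) → (-2.83,-1.98)
v3: (-3,-5) → rotate → (-4.53295,-3.66775) → ×s → (-2.56778,-2.07767) → (-2.57,-2.08)
v4: (2.5,3) → rotate → (3.37731,1.96056) → ×s → (1.91314,1.11060) → (1.91,1.11)
v5: (0.5,5) → rotate → (2.18459,4.52521) → ×s → (1.23751,2.56340) → (1.24,2.56)
v6: (-1,4) → rotate → (0.43260,4.10035) → ×s → (0.24505,2.32273) → (0.25,2.32)
v7: (-4,0) → rotate → (-3.75736,1.37194) → ×s → (-2.12844,0.77716) → (-2.13,0.78)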